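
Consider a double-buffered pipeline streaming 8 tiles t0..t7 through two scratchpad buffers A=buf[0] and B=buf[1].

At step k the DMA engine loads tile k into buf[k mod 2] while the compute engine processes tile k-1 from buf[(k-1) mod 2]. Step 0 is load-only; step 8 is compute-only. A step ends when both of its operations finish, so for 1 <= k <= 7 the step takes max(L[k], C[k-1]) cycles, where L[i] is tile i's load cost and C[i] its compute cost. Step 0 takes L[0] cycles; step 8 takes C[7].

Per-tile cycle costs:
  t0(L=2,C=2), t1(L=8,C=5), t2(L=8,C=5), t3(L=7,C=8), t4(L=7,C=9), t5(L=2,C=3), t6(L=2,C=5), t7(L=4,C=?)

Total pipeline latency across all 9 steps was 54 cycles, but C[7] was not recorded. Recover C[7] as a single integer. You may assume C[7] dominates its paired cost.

C[7] = 4

step 0 | dur = L[0]=2 = 2
step 1 | dur = max(L[1]=8, C[0]=2) = 8
step 2 | dur = max(L[2]=8, C[1]=5) = 8
step 3 | dur = max(L[3]=7, C[2]=5) = 7
step 4 | dur = max(L[4]=7, C[3]=8) = 8
step 5 | dur = max(L[5]=2, C[4]=9) = 9
step 6 | dur = max(L[6]=2, C[5]=3) = 3
step 7 | dur = max(L[7]=4, C[6]=5) = 5
step 8 | dur = C[7]=? = C[7]  (unknown; binding)
sum of known step durations = 50
dur[8] = total - known = 54 - 50 = 4
C[7] is the binding max in step 8, so C[7] = dur[8] = 4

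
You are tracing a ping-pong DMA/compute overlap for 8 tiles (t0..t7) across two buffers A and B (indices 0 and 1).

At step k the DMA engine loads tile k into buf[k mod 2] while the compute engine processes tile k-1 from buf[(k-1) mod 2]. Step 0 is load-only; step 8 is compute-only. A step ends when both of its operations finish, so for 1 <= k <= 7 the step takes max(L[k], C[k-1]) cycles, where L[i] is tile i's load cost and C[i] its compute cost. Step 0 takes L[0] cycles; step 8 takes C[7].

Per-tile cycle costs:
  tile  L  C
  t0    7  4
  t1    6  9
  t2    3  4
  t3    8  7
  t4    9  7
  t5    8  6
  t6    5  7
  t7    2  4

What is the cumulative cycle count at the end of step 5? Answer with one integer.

end_cycle[5] = 47

step 0: L[0]=7 → dur=7, Σ=7 | A=load:t0 B=idle [load-only]
step 1: L[1]=6 C[0]=4 → dur=6, Σ=13 | A=compute:t0 B=load:t1 [load-bound]
step 2: L[2]=3 C[1]=9 → dur=9, Σ=22 | A=load:t2 B=compute:t1 [compute-bound]
step 3: L[3]=8 C[2]=4 → dur=8, Σ=30 | A=compute:t2 B=load:t3 [load-bound]
step 4: L[4]=9 C[3]=7 → dur=9, Σ=39 | A=load:t4 B=compute:t3 [load-bound]
step 5: L[5]=8 C[4]=7 → dur=8, Σ=47 | A=compute:t4 B=load:t5 [load-bound]
step 6: L[6]=5 C[5]=6 → dur=6, Σ=53 | A=load:t6 B=compute:t5 [compute-bound]
step 7: L[7]=2 C[6]=7 → dur=7, Σ=60 | A=compute:t6 B=load:t7 [compute-bound]
step 8: C[7]=4 → dur=4, Σ=64 | A=idle B=compute:t7 [compute-only]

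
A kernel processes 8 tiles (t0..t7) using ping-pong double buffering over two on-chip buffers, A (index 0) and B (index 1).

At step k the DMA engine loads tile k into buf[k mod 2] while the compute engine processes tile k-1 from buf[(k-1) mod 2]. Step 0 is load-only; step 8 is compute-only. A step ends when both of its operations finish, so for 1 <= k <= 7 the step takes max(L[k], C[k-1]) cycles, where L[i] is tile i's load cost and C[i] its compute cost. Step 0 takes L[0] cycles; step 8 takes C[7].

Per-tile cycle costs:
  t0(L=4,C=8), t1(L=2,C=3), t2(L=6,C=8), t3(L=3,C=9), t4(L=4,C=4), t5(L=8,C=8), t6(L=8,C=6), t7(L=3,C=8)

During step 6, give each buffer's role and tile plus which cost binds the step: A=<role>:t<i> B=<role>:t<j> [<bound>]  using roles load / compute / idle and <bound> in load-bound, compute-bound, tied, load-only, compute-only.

step 6: A=load:t6 B=compute:t5 [tied]

[0] DMA t0→A (4c) ∥ CU idle ⇒ 4c, clock 4
[1] DMA t1→B (2c) ∥ CU A:t0 (8c) ⇒ 8c, clock 12
[2] DMA t2→A (6c) ∥ CU B:t1 (3c) ⇒ 6c, clock 18
[3] DMA t3→B (3c) ∥ CU A:t2 (8c) ⇒ 8c, clock 26
[4] DMA t4→A (4c) ∥ CU B:t3 (9c) ⇒ 9c, clock 35
[5] DMA t5→B (8c) ∥ CU A:t4 (4c) ⇒ 8c, clock 43
[6] DMA t6→A (8c) ∥ CU B:t5 (8c) ⇒ 8c, clock 51
[7] DMA t7→B (3c) ∥ CU A:t6 (6c) ⇒ 6c, clock 57
[8] DMA idle ∥ CU B:t7 (8c) ⇒ 8c, clock 65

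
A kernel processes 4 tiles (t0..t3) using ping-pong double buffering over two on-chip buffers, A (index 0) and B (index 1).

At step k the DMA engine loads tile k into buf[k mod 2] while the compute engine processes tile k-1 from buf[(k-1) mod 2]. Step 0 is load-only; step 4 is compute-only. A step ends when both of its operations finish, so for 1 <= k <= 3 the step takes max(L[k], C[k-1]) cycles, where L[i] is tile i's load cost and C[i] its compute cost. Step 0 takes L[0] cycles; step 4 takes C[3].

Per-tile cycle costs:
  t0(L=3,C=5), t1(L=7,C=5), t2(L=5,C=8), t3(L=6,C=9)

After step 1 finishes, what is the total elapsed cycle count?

end_cycle[1] = 10

k=0 load=t0/3c comp=- wait=3 total=3
k=1 load=t1/7c comp=t0/5c wait=7 total=10
k=2 load=t2/5c comp=t1/5c wait=5 total=15
k=3 load=t3/6c comp=t2/8c wait=8 total=23
k=4 load=- comp=t3/9c wait=9 total=32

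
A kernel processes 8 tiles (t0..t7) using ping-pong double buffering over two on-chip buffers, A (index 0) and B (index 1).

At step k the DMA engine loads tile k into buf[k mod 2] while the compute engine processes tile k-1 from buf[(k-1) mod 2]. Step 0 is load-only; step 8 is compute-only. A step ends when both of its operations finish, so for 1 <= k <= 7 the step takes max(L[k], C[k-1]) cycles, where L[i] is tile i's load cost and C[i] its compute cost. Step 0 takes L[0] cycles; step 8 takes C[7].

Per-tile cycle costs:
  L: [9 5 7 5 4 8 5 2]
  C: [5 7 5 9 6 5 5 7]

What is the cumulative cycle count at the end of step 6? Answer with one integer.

end_cycle[6] = 48

  0. 9=9c; end=9; A:t0 B:-
  1. max(5,5)=5c; end=14; A:t0 B:t1
  2. max(7,7)=7c; end=21; A:t2 B:t1
  3. max(5,5)=5c; end=26; A:t2 B:t3
  4. max(4,9)=9c; end=35; A:t4 B:t3
  5. max(8,6)=8c; end=43; A:t4 B:t5
  6. max(5,5)=5c; end=48; A:t6 B:t5
  7. max(2,5)=5c; end=53; A:t6 B:t7
  8. 7=7c; end=60; A:t6 B:t7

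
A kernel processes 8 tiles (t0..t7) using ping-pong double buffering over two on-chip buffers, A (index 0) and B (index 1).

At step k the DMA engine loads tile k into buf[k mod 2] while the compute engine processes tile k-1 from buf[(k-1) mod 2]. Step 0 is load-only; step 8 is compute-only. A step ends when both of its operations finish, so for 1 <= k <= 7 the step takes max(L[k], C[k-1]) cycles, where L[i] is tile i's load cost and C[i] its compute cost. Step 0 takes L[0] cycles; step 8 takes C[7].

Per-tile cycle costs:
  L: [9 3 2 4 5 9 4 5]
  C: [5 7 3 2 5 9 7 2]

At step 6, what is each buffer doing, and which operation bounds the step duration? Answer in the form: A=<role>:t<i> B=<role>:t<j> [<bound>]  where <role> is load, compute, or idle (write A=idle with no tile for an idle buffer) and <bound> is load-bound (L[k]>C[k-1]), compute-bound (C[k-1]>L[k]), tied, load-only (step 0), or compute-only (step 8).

  0. 9=9c; end=9; A:t0 B:-
  1. max(3,5)=5c; end=14; A:t0 B:t1
  2. max(2,7)=7c; end=21; A:t2 B:t1
  3. max(4,3)=4c; end=25; A:t2 B:t3
  4. max(5,2)=5c; end=30; A:t4 B:t3
  5. max(9,5)=9c; end=39; A:t4 B:t5
  6. max(4,9)=9c; end=48; A:t6 B:t5
  7. max(5,7)=7c; end=55; A:t6 B:t7
  8. 2=2c; end=57; A:t6 B:t7

step 6: A=load:t6 B=compute:t5 [compute-bound]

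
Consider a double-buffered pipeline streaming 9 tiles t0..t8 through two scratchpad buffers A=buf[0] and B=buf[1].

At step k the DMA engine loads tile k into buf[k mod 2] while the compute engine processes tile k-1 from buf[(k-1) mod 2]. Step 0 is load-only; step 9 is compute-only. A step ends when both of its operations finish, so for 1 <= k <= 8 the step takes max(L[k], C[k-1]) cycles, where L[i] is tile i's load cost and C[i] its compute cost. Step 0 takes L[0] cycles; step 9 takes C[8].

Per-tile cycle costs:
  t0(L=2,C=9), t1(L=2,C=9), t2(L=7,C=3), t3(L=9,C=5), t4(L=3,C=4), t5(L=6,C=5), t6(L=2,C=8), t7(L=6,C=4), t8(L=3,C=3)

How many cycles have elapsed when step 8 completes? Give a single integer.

[0] DMA t0→A (2c) ∥ CU idle ⇒ 2c, clock 2
[1] DMA t1→B (2c) ∥ CU A:t0 (9c) ⇒ 9c, clock 11
[2] DMA t2→A (7c) ∥ CU B:t1 (9c) ⇒ 9c, clock 20
[3] DMA t3→B (9c) ∥ CU A:t2 (3c) ⇒ 9c, clock 29
[4] DMA t4→A (3c) ∥ CU B:t3 (5c) ⇒ 5c, clock 34
[5] DMA t5→B (6c) ∥ CU A:t4 (4c) ⇒ 6c, clock 40
[6] DMA t6→A (2c) ∥ CU B:t5 (5c) ⇒ 5c, clock 45
[7] DMA t7→B (6c) ∥ CU A:t6 (8c) ⇒ 8c, clock 53
[8] DMA t8→A (3c) ∥ CU B:t7 (4c) ⇒ 4c, clock 57
[9] DMA idle ∥ CU A:t8 (3c) ⇒ 3c, clock 60

end_cycle[8] = 57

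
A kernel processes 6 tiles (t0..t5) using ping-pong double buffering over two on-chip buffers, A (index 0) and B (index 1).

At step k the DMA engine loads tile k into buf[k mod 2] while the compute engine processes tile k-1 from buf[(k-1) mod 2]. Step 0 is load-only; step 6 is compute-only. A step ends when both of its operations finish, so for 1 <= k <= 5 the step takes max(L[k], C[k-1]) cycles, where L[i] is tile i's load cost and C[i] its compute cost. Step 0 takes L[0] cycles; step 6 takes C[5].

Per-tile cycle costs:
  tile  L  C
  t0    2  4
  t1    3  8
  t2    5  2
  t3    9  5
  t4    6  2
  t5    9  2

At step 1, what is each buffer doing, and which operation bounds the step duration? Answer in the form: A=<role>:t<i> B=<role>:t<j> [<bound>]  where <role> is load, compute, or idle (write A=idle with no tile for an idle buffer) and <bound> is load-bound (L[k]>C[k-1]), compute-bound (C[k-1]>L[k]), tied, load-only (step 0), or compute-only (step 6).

step 1: A=compute:t0 B=load:t1 [compute-bound]

step 0: L[0]=2 → dur=2, Σ=2 | A=load:t0 B=idle [load-only]
step 1: L[1]=3 C[0]=4 → dur=4, Σ=6 | A=compute:t0 B=load:t1 [compute-bound]
step 2: L[2]=5 C[1]=8 → dur=8, Σ=14 | A=load:t2 B=compute:t1 [compute-bound]
step 3: L[3]=9 C[2]=2 → dur=9, Σ=23 | A=compute:t2 B=load:t3 [load-bound]
step 4: L[4]=6 C[3]=5 → dur=6, Σ=29 | A=load:t4 B=compute:t3 [load-bound]
step 5: L[5]=9 C[4]=2 → dur=9, Σ=38 | A=compute:t4 B=load:t5 [load-bound]
step 6: C[5]=2 → dur=2, Σ=40 | A=idle B=compute:t5 [compute-only]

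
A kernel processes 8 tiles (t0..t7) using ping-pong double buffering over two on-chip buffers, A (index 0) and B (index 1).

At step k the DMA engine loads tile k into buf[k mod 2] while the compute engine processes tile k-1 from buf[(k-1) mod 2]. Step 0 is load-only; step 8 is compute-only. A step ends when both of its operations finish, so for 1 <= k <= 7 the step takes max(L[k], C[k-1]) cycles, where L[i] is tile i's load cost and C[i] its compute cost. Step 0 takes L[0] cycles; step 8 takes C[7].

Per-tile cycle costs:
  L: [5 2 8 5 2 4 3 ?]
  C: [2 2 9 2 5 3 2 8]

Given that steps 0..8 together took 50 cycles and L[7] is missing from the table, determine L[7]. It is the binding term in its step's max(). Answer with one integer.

L[7] = 8

step 0 = dur = L[0]=5 = 5
step 1 = dur = max(L[1]=2, C[0]=2) = 2
step 2 = dur = max(L[2]=8, C[1]=2) = 8
step 3 = dur = max(L[3]=5, C[2]=9) = 9
step 4 = dur = max(L[4]=2, C[3]=2) = 2
step 5 = dur = max(L[5]=4, C[4]=5) = 5
step 6 = dur = max(L[6]=3, C[5]=3) = 3
step 7 = dur = max(L[7]=?, C[6]=2) = L[7]  (unknown; binding)
step 8 = dur = C[7]=8 = 8
sum of known step durations = 42
dur[7] = total - known = 50 - 42 = 8
L[7] is the binding max in step 7, so L[7] = dur[7] = 8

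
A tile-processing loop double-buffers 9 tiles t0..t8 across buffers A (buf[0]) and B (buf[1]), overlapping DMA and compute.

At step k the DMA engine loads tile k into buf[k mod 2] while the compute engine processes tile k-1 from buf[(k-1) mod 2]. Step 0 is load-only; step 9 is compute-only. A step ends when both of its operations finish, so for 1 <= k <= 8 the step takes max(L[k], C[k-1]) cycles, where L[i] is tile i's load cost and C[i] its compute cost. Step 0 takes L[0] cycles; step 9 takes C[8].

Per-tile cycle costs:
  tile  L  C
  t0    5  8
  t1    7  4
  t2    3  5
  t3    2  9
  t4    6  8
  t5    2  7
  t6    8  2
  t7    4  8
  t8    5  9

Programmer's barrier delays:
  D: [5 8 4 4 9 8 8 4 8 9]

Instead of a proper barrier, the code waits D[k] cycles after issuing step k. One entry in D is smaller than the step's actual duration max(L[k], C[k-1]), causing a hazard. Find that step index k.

hazard at step 3

k=0 barrier L[0]=5→5c, D[0]=5 ok
k=1 barrier max(L[1]=7,C[0]=8)→8c, D[1]=8 ok
k=2 barrier max(L[2]=3,C[1]=4)→4c, D[2]=4 ok
k=3 barrier max(L[3]=2,C[2]=5)→5c, D[3]=4 SHORT
k=4 barrier max(L[4]=6,C[3]=9)→9c, D[4]=9 ok
k=5 barrier max(L[5]=2,C[4]=8)→8c, D[5]=8 ok
k=6 barrier max(L[6]=8,C[5]=7)→8c, D[6]=8 ok
k=7 barrier max(L[7]=4,C[6]=2)→4c, D[7]=4 ok
k=8 barrier max(L[8]=5,C[7]=8)→8c, D[8]=8 ok
k=9 barrier C[8]=9→9c, D[9]=9 ok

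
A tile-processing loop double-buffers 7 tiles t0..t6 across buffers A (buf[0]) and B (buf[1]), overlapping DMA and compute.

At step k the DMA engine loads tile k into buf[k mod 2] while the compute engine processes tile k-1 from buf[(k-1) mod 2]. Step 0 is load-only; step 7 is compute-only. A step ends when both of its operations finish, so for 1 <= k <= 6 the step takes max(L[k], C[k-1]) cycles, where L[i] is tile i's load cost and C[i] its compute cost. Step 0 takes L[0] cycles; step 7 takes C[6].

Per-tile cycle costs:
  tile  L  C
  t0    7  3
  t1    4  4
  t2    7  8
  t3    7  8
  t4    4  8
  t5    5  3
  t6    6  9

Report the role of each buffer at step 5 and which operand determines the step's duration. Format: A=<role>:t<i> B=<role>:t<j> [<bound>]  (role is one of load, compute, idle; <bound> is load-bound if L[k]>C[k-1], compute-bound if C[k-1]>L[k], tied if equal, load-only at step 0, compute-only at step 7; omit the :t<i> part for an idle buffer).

  0. 7=7c; end=7; A:t0 B:-
  1. max(4,3)=4c; end=11; A:t0 B:t1
  2. max(7,4)=7c; end=18; A:t2 B:t1
  3. max(7,8)=8c; end=26; A:t2 B:t3
  4. max(4,8)=8c; end=34; A:t4 B:t3
  5. max(5,8)=8c; end=42; A:t4 B:t5
  6. max(6,3)=6c; end=48; A:t6 B:t5
  7. 9=9c; end=57; A:t6 B:t5

step 5: A=compute:t4 B=load:t5 [compute-bound]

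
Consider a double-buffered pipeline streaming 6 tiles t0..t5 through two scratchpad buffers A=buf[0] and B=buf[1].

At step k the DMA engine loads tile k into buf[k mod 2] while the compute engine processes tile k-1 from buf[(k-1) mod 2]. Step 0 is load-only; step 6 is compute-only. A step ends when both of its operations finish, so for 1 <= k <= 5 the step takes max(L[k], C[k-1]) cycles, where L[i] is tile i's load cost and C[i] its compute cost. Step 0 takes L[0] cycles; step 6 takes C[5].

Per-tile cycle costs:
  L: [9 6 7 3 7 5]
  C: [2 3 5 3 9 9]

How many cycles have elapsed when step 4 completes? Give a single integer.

end_cycle[4] = 34

[0] DMA t0→A (9c) ∥ CU idle ⇒ 9c, clock 9
[1] DMA t1→B (6c) ∥ CU A:t0 (2c) ⇒ 6c, clock 15
[2] DMA t2→A (7c) ∥ CU B:t1 (3c) ⇒ 7c, clock 22
[3] DMA t3→B (3c) ∥ CU A:t2 (5c) ⇒ 5c, clock 27
[4] DMA t4→A (7c) ∥ CU B:t3 (3c) ⇒ 7c, clock 34
[5] DMA t5→B (5c) ∥ CU A:t4 (9c) ⇒ 9c, clock 43
[6] DMA idle ∥ CU B:t5 (9c) ⇒ 9c, clock 52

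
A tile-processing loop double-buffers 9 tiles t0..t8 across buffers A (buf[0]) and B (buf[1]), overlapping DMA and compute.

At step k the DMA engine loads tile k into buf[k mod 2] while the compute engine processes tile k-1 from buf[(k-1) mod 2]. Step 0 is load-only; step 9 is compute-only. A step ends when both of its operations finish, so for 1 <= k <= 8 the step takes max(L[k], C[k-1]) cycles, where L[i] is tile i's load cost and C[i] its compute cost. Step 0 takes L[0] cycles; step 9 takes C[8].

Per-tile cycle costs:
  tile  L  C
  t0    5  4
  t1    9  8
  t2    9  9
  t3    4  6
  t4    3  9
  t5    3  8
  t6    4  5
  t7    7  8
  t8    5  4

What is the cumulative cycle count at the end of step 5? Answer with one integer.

end_cycle[5] = 47

[0] DMA t0→A (5c) ∥ CU idle ⇒ 5c, clock 5
[1] DMA t1→B (9c) ∥ CU A:t0 (4c) ⇒ 9c, clock 14
[2] DMA t2→A (9c) ∥ CU B:t1 (8c) ⇒ 9c, clock 23
[3] DMA t3→B (4c) ∥ CU A:t2 (9c) ⇒ 9c, clock 32
[4] DMA t4→A (3c) ∥ CU B:t3 (6c) ⇒ 6c, clock 38
[5] DMA t5→B (3c) ∥ CU A:t4 (9c) ⇒ 9c, clock 47
[6] DMA t6→A (4c) ∥ CU B:t5 (8c) ⇒ 8c, clock 55
[7] DMA t7→B (7c) ∥ CU A:t6 (5c) ⇒ 7c, clock 62
[8] DMA t8→A (5c) ∥ CU B:t7 (8c) ⇒ 8c, clock 70
[9] DMA idle ∥ CU A:t8 (4c) ⇒ 4c, clock 74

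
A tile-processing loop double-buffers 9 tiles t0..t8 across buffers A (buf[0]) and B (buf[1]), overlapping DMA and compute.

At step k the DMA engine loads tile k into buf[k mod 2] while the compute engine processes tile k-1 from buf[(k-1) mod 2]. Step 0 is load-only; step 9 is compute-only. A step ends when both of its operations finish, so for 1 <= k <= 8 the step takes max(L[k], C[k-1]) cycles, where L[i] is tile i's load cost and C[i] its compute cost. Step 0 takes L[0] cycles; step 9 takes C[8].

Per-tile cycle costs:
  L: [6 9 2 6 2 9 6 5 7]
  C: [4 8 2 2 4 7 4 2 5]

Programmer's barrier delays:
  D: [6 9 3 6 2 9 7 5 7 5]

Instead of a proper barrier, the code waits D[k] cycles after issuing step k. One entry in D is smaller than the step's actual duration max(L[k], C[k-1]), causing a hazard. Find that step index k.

k=0 barrier L[0]=6→6c, D[0]=6 ok
k=1 barrier max(L[1]=9,C[0]=4)→9c, D[1]=9 ok
k=2 barrier max(L[2]=2,C[1]=8)→8c, D[2]=3 SHORT
k=3 barrier max(L[3]=6,C[2]=2)→6c, D[3]=6 ok
k=4 barrier max(L[4]=2,C[3]=2)→2c, D[4]=2 ok
k=5 barrier max(L[5]=9,C[4]=4)→9c, D[5]=9 ok
k=6 barrier max(L[6]=6,C[5]=7)→7c, D[6]=7 ok
k=7 barrier max(L[7]=5,C[6]=4)→5c, D[7]=5 ok
k=8 barrier max(L[8]=7,C[7]=2)→7c, D[8]=7 ok
k=9 barrier C[8]=5→5c, D[9]=5 ok

hazard at step 2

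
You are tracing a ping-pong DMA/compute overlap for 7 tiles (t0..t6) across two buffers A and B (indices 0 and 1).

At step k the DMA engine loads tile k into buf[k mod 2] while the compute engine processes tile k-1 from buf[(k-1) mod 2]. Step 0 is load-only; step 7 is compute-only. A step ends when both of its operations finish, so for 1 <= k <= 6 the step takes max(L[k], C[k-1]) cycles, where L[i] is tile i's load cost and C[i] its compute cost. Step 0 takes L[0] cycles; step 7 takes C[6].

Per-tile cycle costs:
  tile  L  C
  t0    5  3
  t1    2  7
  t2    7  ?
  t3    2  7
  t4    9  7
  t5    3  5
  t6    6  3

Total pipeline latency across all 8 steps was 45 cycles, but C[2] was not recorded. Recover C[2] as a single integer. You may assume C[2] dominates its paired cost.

step 0 = dur = L[0]=5 = 5
step 1 = dur = max(L[1]=2, C[0]=3) = 3
step 2 = dur = max(L[2]=7, C[1]=7) = 7
step 3 = dur = max(L[3]=2, C[2]=?) = C[2]  (unknown; binding)
step 4 = dur = max(L[4]=9, C[3]=7) = 9
step 5 = dur = max(L[5]=3, C[4]=7) = 7
step 6 = dur = max(L[6]=6, C[5]=5) = 6
step 7 = dur = C[6]=3 = 3
sum of known step durations = 40
dur[3] = total - known = 45 - 40 = 5
C[2] is the binding max in step 3, so C[2] = dur[3] = 5

C[2] = 5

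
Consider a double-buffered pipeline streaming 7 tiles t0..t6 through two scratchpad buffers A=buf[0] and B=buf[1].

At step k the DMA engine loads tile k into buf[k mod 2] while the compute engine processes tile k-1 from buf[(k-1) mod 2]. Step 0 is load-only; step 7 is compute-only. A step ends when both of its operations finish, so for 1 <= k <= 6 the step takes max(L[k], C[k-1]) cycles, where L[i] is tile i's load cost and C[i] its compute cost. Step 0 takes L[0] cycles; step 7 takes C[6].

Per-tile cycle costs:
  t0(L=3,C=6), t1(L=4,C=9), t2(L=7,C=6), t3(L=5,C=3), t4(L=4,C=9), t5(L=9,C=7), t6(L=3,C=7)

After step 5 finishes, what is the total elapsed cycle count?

  0. 3=3c; end=3; A:t0 B:-
  1. max(4,6)=6c; end=9; A:t0 B:t1
  2. max(7,9)=9c; end=18; A:t2 B:t1
  3. max(5,6)=6c; end=24; A:t2 B:t3
  4. max(4,3)=4c; end=28; A:t4 B:t3
  5. max(9,9)=9c; end=37; A:t4 B:t5
  6. max(3,7)=7c; end=44; A:t6 B:t5
  7. 7=7c; end=51; A:t6 B:t5

end_cycle[5] = 37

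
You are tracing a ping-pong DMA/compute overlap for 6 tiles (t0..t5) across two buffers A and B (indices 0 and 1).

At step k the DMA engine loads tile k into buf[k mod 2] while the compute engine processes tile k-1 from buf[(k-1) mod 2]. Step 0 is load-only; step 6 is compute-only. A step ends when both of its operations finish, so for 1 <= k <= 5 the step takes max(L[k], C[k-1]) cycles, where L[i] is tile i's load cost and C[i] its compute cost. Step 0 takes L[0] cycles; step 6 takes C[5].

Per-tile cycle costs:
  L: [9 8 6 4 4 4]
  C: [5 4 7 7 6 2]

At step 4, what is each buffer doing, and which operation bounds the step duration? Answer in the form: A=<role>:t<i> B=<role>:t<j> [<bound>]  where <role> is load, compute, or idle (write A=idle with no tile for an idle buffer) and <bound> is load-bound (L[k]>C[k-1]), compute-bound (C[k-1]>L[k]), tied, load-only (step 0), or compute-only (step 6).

k=0 load=t0/9c comp=- wait=9 total=9
k=1 load=t1/8c comp=t0/5c wait=8 total=17
k=2 load=t2/6c comp=t1/4c wait=6 total=23
k=3 load=t3/4c comp=t2/7c wait=7 total=30
k=4 load=t4/4c comp=t3/7c wait=7 total=37
k=5 load=t5/4c comp=t4/6c wait=6 total=43
k=6 load=- comp=t5/2c wait=2 total=45

step 4: A=load:t4 B=compute:t3 [compute-bound]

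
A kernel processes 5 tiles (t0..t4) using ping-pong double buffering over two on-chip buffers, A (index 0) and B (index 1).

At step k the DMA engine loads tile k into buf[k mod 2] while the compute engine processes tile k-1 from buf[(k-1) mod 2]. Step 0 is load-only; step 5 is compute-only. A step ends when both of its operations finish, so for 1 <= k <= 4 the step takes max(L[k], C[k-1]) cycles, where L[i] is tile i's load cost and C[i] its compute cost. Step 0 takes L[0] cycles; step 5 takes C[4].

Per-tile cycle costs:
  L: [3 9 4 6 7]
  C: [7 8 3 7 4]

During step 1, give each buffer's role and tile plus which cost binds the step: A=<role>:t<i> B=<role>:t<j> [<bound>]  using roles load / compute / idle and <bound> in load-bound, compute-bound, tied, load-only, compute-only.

k=0 load=t0/3c comp=- wait=3 total=3
k=1 load=t1/9c comp=t0/7c wait=9 total=12
k=2 load=t2/4c comp=t1/8c wait=8 total=20
k=3 load=t3/6c comp=t2/3c wait=6 total=26
k=4 load=t4/7c comp=t3/7c wait=7 total=33
k=5 load=- comp=t4/4c wait=4 total=37

step 1: A=compute:t0 B=load:t1 [load-bound]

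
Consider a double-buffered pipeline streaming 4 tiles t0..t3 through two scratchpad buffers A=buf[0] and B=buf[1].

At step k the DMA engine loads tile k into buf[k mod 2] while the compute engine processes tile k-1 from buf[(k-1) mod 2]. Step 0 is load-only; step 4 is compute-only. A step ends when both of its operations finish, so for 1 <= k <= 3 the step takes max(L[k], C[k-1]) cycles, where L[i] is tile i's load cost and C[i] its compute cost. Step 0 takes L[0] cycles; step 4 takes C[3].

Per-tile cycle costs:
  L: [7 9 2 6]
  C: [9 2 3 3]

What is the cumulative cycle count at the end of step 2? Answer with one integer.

  0. 7=7c; end=7; A:t0 B:-
  1. max(9,9)=9c; end=16; A:t0 B:t1
  2. max(2,2)=2c; end=18; A:t2 B:t1
  3. max(6,3)=6c; end=24; A:t2 B:t3
  4. 3=3c; end=27; A:t2 B:t3

end_cycle[2] = 18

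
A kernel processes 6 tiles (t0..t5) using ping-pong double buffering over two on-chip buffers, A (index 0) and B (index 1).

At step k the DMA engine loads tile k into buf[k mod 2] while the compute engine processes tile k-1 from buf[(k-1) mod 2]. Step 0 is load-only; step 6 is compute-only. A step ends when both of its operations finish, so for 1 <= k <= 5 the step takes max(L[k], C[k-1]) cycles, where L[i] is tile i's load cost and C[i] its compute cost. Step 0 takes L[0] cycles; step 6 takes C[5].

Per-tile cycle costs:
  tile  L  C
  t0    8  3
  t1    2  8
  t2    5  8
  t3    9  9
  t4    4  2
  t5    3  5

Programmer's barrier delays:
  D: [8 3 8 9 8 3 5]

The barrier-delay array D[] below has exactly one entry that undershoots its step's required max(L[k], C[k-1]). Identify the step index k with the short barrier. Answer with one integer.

hazard at step 4

step 0: need L[0]=8 = 8; D[0]=8 ok
step 1: need max(L[1]=2,C[0]=3) = 3; D[1]=3 ok
step 2: need max(L[2]=5,C[1]=8) = 8; D[2]=8 ok
step 3: need max(L[3]=9,C[2]=8) = 9; D[3]=9 ok
step 4: need max(L[4]=4,C[3]=9) = 9; D[4]=8 SHORT
step 5: need max(L[5]=3,C[4]=2) = 3; D[5]=3 ok
step 6: need C[5]=5 = 5; D[6]=5 ok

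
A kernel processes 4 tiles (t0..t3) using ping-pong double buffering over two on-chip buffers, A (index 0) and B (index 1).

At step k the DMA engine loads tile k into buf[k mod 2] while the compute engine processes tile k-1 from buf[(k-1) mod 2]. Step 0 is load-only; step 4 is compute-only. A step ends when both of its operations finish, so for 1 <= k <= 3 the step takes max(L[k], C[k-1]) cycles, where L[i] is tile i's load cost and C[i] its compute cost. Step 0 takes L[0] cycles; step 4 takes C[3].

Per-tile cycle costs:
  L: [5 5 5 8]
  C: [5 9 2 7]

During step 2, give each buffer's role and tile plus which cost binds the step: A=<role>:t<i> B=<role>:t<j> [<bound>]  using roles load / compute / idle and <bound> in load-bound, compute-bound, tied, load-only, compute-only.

step 2: A=load:t2 B=compute:t1 [compute-bound]

  0. 5=5c; end=5; A:t0 B:-
  1. max(5,5)=5c; end=10; A:t0 B:t1
  2. max(5,9)=9c; end=19; A:t2 B:t1
  3. max(8,2)=8c; end=27; A:t2 B:t3
  4. 7=7c; end=34; A:t2 B:t3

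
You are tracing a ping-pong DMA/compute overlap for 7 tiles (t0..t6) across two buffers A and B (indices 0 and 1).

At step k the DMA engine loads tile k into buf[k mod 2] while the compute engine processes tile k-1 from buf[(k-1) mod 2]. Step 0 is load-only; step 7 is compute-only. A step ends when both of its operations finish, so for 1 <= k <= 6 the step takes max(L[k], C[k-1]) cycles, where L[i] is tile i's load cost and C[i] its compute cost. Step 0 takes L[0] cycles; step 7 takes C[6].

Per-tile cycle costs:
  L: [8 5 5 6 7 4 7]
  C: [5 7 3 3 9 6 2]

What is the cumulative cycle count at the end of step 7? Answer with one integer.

  0. 8=8c; end=8; A:t0 B:-
  1. max(5,5)=5c; end=13; A:t0 B:t1
  2. max(5,7)=7c; end=20; A:t2 B:t1
  3. max(6,3)=6c; end=26; A:t2 B:t3
  4. max(7,3)=7c; end=33; A:t4 B:t3
  5. max(4,9)=9c; end=42; A:t4 B:t5
  6. max(7,6)=7c; end=49; A:t6 B:t5
  7. 2=2c; end=51; A:t6 B:t5

end_cycle[7] = 51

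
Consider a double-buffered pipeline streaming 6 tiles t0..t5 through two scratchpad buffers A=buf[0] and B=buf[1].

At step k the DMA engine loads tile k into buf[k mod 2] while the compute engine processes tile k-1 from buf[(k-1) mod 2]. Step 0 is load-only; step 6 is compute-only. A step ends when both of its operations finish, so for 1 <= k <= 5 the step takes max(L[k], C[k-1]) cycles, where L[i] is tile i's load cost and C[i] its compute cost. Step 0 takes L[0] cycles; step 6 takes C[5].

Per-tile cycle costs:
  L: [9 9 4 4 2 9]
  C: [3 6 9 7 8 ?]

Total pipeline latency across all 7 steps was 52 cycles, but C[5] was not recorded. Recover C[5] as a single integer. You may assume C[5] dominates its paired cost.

C[5] = 3

step 0: dur = L[0]=9 = 9
step 1: dur = max(L[1]=9, C[0]=3) = 9
step 2: dur = max(L[2]=4, C[1]=6) = 6
step 3: dur = max(L[3]=4, C[2]=9) = 9
step 4: dur = max(L[4]=2, C[3]=7) = 7
step 5: dur = max(L[5]=9, C[4]=8) = 9
step 6: dur = C[5]=? = C[5]  (unknown; binding)
sum of known step durations = 49
dur[6] = total - known = 52 - 49 = 3
C[5] is the binding max in step 6, so C[5] = dur[6] = 3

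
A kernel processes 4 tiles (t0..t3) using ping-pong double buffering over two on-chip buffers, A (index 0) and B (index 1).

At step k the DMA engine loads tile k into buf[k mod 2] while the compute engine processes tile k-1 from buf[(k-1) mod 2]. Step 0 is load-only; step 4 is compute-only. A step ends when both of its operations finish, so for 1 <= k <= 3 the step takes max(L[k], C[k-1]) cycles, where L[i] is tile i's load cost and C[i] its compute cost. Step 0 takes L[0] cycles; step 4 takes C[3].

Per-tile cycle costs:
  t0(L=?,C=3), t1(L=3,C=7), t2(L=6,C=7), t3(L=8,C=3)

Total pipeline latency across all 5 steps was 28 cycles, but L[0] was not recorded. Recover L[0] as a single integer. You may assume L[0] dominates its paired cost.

L[0] = 7

step 0 = dur = L[0]=? = L[0]  (unknown; binding)
step 1 = dur = max(L[1]=3, C[0]=3) = 3
step 2 = dur = max(L[2]=6, C[1]=7) = 7
step 3 = dur = max(L[3]=8, C[2]=7) = 8
step 4 = dur = C[3]=3 = 3
sum of known step durations = 21
dur[0] = total - known = 28 - 21 = 7
L[0] is the binding max in step 0, so L[0] = dur[0] = 7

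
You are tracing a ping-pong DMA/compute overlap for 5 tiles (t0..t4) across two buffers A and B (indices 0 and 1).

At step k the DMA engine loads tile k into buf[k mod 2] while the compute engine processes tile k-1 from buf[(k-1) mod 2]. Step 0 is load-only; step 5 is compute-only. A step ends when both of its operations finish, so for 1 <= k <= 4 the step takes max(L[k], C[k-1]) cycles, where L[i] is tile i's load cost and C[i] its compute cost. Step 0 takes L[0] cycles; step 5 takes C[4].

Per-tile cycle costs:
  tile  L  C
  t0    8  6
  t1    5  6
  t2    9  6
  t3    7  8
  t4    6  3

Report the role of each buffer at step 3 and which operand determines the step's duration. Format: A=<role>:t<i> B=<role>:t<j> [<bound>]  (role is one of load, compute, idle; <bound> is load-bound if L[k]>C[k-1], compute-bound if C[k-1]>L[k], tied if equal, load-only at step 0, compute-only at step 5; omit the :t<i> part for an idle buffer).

[0] DMA t0→A (8c) ∥ CU idle ⇒ 8c, clock 8
[1] DMA t1→B (5c) ∥ CU A:t0 (6c) ⇒ 6c, clock 14
[2] DMA t2→A (9c) ∥ CU B:t1 (6c) ⇒ 9c, clock 23
[3] DMA t3→B (7c) ∥ CU A:t2 (6c) ⇒ 7c, clock 30
[4] DMA t4→A (6c) ∥ CU B:t3 (8c) ⇒ 8c, clock 38
[5] DMA idle ∥ CU A:t4 (3c) ⇒ 3c, clock 41

step 3: A=compute:t2 B=load:t3 [load-bound]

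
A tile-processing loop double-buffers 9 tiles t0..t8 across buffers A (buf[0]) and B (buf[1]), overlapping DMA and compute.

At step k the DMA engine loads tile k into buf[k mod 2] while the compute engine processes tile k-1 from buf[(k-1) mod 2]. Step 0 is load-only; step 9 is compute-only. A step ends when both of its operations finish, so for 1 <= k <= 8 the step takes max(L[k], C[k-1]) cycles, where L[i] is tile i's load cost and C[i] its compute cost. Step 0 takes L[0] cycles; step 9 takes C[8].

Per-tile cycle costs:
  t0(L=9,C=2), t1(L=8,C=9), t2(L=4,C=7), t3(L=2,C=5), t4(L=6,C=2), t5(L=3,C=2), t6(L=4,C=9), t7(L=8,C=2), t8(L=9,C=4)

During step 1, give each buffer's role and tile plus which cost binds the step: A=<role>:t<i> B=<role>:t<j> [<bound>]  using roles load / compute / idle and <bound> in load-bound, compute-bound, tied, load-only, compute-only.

step 1: A=compute:t0 B=load:t1 [load-bound]

  0. 9=9c; end=9; A:t0 B:-
  1. max(8,2)=8c; end=17; A:t0 B:t1
  2. max(4,9)=9c; end=26; A:t2 B:t1
  3. max(2,7)=7c; end=33; A:t2 B:t3
  4. max(6,5)=6c; end=39; A:t4 B:t3
  5. max(3,2)=3c; end=42; A:t4 B:t5
  6. max(4,2)=4c; end=46; A:t6 B:t5
  7. max(8,9)=9c; end=55; A:t6 B:t7
  8. max(9,2)=9c; end=64; A:t8 B:t7
  9. 4=4c; end=68; A:t8 B:t7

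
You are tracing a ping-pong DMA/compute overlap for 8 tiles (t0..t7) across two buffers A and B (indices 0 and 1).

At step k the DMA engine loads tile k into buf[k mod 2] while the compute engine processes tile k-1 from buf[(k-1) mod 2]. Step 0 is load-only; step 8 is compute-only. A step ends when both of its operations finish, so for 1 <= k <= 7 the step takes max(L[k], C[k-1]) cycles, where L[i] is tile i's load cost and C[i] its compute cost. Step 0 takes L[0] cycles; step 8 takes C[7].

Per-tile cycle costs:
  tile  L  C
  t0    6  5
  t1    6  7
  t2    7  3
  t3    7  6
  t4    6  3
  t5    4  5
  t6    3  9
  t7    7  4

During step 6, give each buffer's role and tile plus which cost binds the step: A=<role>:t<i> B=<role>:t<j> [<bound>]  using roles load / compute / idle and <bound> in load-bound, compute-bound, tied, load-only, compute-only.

  0. 6=6c; end=6; A:t0 B:-
  1. max(6,5)=6c; end=12; A:t0 B:t1
  2. max(7,7)=7c; end=19; A:t2 B:t1
  3. max(7,3)=7c; end=26; A:t2 B:t3
  4. max(6,6)=6c; end=32; A:t4 B:t3
  5. max(4,3)=4c; end=36; A:t4 B:t5
  6. max(3,5)=5c; end=41; A:t6 B:t5
  7. max(7,9)=9c; end=50; A:t6 B:t7
  8. 4=4c; end=54; A:t6 B:t7

step 6: A=load:t6 B=compute:t5 [compute-bound]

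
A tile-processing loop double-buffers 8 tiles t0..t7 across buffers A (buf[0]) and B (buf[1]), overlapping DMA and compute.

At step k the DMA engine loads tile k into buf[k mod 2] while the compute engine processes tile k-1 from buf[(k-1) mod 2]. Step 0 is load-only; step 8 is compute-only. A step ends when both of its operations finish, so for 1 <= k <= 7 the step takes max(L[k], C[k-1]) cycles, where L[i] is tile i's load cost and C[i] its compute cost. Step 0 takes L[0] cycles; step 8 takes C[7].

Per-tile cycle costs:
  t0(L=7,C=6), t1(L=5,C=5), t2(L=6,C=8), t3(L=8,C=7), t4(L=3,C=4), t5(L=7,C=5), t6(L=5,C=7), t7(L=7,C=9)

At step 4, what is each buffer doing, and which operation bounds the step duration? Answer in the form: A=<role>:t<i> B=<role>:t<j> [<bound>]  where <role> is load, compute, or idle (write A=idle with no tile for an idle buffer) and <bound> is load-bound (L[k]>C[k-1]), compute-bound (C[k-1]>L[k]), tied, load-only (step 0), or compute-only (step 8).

step 0: L[0]=7 → dur=7, Σ=7 | A=load:t0 B=idle [load-only]
step 1: L[1]=5 C[0]=6 → dur=6, Σ=13 | A=compute:t0 B=load:t1 [compute-bound]
step 2: L[2]=6 C[1]=5 → dur=6, Σ=19 | A=load:t2 B=compute:t1 [load-bound]
step 3: L[3]=8 C[2]=8 → dur=8, Σ=27 | A=compute:t2 B=load:t3 [tied]
step 4: L[4]=3 C[3]=7 → dur=7, Σ=34 | A=load:t4 B=compute:t3 [compute-bound]
step 5: L[5]=7 C[4]=4 → dur=7, Σ=41 | A=compute:t4 B=load:t5 [load-bound]
step 6: L[6]=5 C[5]=5 → dur=5, Σ=46 | A=load:t6 B=compute:t5 [tied]
step 7: L[7]=7 C[6]=7 → dur=7, Σ=53 | A=compute:t6 B=load:t7 [tied]
step 8: C[7]=9 → dur=9, Σ=62 | A=idle B=compute:t7 [compute-only]

step 4: A=load:t4 B=compute:t3 [compute-bound]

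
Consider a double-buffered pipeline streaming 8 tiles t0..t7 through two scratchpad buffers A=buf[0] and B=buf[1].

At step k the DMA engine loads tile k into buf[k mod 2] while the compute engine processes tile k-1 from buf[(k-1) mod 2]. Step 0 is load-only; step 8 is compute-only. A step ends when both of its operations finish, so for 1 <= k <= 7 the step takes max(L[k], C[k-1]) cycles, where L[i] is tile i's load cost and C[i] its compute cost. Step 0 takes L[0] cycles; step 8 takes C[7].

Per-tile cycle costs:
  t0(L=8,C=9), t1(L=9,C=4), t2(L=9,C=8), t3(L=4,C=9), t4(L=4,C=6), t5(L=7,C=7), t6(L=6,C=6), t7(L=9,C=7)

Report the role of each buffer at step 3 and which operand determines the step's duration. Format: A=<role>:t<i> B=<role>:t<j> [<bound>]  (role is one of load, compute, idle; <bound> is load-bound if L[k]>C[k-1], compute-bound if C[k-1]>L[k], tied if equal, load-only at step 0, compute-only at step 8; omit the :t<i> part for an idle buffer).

  0. 8=8c; end=8; A:t0 B:-
  1. max(9,9)=9c; end=17; A:t0 B:t1
  2. max(9,4)=9c; end=26; A:t2 B:t1
  3. max(4,8)=8c; end=34; A:t2 B:t3
  4. max(4,9)=9c; end=43; A:t4 B:t3
  5. max(7,6)=7c; end=50; A:t4 B:t5
  6. max(6,7)=7c; end=57; A:t6 B:t5
  7. max(9,6)=9c; end=66; A:t6 B:t7
  8. 7=7c; end=73; A:t6 B:t7

step 3: A=compute:t2 B=load:t3 [compute-bound]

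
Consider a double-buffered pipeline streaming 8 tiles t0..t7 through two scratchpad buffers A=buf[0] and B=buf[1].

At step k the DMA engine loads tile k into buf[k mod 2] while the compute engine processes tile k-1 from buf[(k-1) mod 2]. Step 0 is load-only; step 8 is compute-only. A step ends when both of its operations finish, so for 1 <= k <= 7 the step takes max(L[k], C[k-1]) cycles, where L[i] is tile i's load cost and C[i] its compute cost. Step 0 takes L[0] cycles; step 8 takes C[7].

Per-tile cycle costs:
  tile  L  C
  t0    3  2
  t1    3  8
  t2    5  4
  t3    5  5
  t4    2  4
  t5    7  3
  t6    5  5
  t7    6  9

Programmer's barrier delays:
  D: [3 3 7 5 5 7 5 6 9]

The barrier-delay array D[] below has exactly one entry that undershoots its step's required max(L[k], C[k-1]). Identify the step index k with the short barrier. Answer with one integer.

[0] required=L[0]=3=3 vs D=3 ok
[1] required=max(L[1]=3,C[0]=2)=3 vs D=3 ok
[2] required=max(L[2]=5,C[1]=8)=8 vs D=7 SHORT
[3] required=max(L[3]=5,C[2]=4)=5 vs D=5 ok
[4] required=max(L[4]=2,C[3]=5)=5 vs D=5 ok
[5] required=max(L[5]=7,C[4]=4)=7 vs D=7 ok
[6] required=max(L[6]=5,C[5]=3)=5 vs D=5 ok
[7] required=max(L[7]=6,C[6]=5)=6 vs D=6 ok
[8] required=C[7]=9=9 vs D=9 ok

hazard at step 2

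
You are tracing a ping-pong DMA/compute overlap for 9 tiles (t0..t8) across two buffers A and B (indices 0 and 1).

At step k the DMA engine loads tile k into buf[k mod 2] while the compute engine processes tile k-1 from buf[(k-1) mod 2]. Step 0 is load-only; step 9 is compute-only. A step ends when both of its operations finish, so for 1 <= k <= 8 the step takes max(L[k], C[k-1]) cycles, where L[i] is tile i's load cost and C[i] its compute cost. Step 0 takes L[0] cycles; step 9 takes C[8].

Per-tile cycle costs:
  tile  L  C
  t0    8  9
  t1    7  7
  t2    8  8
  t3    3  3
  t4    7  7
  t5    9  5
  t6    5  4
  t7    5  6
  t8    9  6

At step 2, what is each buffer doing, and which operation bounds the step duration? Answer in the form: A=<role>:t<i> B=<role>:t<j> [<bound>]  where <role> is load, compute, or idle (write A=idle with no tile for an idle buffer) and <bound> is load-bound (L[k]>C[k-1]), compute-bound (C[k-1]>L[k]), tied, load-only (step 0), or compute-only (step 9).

step 0: L[0]=8 → dur=8, Σ=8 | A=load:t0 B=idle [load-only]
step 1: L[1]=7 C[0]=9 → dur=9, Σ=17 | A=compute:t0 B=load:t1 [compute-bound]
step 2: L[2]=8 C[1]=7 → dur=8, Σ=25 | A=load:t2 B=compute:t1 [load-bound]
step 3: L[3]=3 C[2]=8 → dur=8, Σ=33 | A=compute:t2 B=load:t3 [compute-bound]
step 4: L[4]=7 C[3]=3 → dur=7, Σ=40 | A=load:t4 B=compute:t3 [load-bound]
step 5: L[5]=9 C[4]=7 → dur=9, Σ=49 | A=compute:t4 B=load:t5 [load-bound]
step 6: L[6]=5 C[5]=5 → dur=5, Σ=54 | A=load:t6 B=compute:t5 [tied]
step 7: L[7]=5 C[6]=4 → dur=5, Σ=59 | A=compute:t6 B=load:t7 [load-bound]
step 8: L[8]=9 C[7]=6 → dur=9, Σ=68 | A=load:t8 B=compute:t7 [load-bound]
step 9: C[8]=6 → dur=6, Σ=74 | A=compute:t8 B=idle [compute-only]

step 2: A=load:t2 B=compute:t1 [load-bound]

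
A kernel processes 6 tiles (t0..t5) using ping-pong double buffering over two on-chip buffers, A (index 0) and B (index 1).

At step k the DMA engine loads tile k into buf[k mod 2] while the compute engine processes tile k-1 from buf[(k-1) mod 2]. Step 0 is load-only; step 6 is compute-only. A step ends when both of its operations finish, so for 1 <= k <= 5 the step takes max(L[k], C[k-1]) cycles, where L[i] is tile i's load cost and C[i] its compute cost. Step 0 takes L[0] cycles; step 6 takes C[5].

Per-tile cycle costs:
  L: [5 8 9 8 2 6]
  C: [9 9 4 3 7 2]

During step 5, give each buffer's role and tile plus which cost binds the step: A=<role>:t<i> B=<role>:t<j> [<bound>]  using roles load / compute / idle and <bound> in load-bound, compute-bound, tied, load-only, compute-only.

step 5: A=compute:t4 B=load:t5 [compute-bound]

step 0: L[0]=5 → dur=5, Σ=5 | A=load:t0 B=idle [load-only]
step 1: L[1]=8 C[0]=9 → dur=9, Σ=14 | A=compute:t0 B=load:t1 [compute-bound]
step 2: L[2]=9 C[1]=9 → dur=9, Σ=23 | A=load:t2 B=compute:t1 [tied]
step 3: L[3]=8 C[2]=4 → dur=8, Σ=31 | A=compute:t2 B=load:t3 [load-bound]
step 4: L[4]=2 C[3]=3 → dur=3, Σ=34 | A=load:t4 B=compute:t3 [compute-bound]
step 5: L[5]=6 C[4]=7 → dur=7, Σ=41 | A=compute:t4 B=load:t5 [compute-bound]
step 6: C[5]=2 → dur=2, Σ=43 | A=idle B=compute:t5 [compute-only]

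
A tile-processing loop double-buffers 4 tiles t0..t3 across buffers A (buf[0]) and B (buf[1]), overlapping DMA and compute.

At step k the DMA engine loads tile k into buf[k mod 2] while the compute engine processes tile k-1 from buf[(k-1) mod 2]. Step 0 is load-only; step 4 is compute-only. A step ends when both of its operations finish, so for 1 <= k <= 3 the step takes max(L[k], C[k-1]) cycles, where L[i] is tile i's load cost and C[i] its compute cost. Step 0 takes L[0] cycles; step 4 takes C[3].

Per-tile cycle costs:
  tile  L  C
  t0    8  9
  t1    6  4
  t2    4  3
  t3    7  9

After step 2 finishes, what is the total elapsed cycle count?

step 0: L[0]=8 → dur=8, Σ=8 | A=load:t0 B=idle [load-only]
step 1: L[1]=6 C[0]=9 → dur=9, Σ=17 | A=compute:t0 B=load:t1 [compute-bound]
step 2: L[2]=4 C[1]=4 → dur=4, Σ=21 | A=load:t2 B=compute:t1 [tied]
step 3: L[3]=7 C[2]=3 → dur=7, Σ=28 | A=compute:t2 B=load:t3 [load-bound]
step 4: C[3]=9 → dur=9, Σ=37 | A=idle B=compute:t3 [compute-only]

end_cycle[2] = 21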